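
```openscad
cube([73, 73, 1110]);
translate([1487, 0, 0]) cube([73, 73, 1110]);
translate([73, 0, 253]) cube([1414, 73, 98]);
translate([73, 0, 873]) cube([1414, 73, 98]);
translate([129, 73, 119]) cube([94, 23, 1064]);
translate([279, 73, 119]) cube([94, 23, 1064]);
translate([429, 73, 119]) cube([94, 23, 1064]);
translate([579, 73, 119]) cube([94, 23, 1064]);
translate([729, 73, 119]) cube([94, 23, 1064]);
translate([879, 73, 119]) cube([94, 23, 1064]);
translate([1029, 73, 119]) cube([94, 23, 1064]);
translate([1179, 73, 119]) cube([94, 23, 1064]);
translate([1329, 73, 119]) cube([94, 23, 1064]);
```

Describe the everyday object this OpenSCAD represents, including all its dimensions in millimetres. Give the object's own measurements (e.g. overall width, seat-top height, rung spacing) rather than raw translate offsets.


A fence section. Two 73×73 mm posts, 1110 mm tall, stand on the floor with a clear span of 1414 mm between their inner faces. Two horizontal rails of 73×98 mm section span the gap between the posts with their undersides at z = 253 mm and z = 873 mm, flush with the posts' −y face. 9 pickets, each 94 mm wide, 23 mm thick and 1064 mm tall, are fixed to the +y face of the rails with their bottoms at z = 119 mm, spaced across the span with a 56 mm gap after the −x post and between neighbouring pickets, with 64 mm left before the +x post.


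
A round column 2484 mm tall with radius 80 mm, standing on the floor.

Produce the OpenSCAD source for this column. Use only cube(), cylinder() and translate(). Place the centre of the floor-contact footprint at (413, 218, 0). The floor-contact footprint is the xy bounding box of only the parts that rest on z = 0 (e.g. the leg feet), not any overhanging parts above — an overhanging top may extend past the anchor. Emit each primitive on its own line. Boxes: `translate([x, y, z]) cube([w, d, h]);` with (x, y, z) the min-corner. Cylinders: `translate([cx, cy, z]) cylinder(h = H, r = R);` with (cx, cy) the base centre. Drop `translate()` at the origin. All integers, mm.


translate([413, 218, 0]) cylinder(h = 2484, r = 80);


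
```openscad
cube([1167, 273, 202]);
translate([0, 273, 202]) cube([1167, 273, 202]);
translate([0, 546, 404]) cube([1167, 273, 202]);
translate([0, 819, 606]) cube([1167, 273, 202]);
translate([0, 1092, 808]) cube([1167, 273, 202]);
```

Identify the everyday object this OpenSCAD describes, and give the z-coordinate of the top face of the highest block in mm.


A staircase. The total rise is 1010 mm.

5 identical blocks, each offset up and back from the previous — a staircase. Each step is 202 mm tall and there are 5 of them, so the total rise is 5 × 202 = 1010 mm.


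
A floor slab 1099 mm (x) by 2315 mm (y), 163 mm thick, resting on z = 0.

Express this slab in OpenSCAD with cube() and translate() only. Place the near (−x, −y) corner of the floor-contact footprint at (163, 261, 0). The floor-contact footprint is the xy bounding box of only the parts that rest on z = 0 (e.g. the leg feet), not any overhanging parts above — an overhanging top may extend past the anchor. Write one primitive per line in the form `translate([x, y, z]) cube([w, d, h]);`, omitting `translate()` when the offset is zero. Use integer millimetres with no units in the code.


translate([163, 261, 0]) cube([1099, 2315, 163]);


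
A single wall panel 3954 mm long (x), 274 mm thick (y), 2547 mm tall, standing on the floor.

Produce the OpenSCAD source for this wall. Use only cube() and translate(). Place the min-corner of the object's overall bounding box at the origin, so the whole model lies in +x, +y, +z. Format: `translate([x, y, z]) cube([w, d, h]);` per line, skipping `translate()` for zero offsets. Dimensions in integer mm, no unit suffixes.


cube([3954, 274, 2547]);


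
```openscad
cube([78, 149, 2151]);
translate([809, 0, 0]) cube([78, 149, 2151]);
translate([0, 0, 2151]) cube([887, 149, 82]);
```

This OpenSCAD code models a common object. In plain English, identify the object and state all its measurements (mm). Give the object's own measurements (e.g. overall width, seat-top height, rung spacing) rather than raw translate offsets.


A door frame. The clear opening is 731 mm wide and 2151 mm high. Two 78 mm wide jambs, 149 mm deep, stand either side of the opening from the floor to the top of the opening. A 82 mm thick head sits across the top of both jambs, spanning the full outside width of the frame.


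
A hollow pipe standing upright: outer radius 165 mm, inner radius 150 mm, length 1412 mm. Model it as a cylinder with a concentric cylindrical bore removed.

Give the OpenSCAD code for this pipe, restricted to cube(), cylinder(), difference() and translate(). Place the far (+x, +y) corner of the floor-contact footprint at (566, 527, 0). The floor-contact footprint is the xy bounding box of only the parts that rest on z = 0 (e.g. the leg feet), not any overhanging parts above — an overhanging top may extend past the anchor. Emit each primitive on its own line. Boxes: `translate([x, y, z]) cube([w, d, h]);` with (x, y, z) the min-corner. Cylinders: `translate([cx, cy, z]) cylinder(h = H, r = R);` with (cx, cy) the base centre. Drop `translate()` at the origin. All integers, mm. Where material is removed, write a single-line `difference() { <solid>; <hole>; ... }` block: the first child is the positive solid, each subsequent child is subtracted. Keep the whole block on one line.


difference() { translate([401, 362, 0]) cylinder(h = 1412, r = 165); translate([401, 362, 0]) cylinder(h = 1412, r = 150); }


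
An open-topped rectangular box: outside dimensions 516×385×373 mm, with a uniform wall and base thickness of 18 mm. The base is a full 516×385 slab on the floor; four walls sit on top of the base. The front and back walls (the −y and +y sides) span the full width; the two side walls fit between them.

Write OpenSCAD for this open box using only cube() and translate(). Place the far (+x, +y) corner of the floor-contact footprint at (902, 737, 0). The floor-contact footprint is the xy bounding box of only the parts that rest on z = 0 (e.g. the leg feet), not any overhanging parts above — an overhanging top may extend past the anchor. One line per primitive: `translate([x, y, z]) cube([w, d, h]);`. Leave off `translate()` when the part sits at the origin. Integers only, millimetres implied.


translate([386, 352, 0]) cube([516, 385, 18]);
translate([386, 352, 18]) cube([516, 18, 355]);
translate([386, 719, 18]) cube([516, 18, 355]);
translate([386, 370, 18]) cube([18, 349, 355]);
translate([884, 370, 18]) cube([18, 349, 355]);


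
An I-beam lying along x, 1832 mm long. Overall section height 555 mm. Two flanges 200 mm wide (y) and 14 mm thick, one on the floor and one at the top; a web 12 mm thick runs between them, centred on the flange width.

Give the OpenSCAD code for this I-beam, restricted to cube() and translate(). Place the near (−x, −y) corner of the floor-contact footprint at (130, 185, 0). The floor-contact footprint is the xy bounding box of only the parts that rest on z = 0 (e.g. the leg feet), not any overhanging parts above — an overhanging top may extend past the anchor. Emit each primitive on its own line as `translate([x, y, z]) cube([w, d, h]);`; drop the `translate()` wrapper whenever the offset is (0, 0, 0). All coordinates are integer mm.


translate([130, 185, 0]) cube([1832, 200, 14]);
translate([130, 279, 14]) cube([1832, 12, 527]);
translate([130, 185, 541]) cube([1832, 200, 14]);


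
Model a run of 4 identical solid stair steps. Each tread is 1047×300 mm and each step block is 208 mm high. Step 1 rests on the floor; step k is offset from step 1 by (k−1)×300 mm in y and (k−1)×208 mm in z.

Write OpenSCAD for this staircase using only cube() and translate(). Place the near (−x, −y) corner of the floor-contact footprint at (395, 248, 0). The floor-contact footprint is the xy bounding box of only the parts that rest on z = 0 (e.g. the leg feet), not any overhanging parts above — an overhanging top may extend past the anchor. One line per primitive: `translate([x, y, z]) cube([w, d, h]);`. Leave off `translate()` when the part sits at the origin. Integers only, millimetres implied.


translate([395, 248, 0]) cube([1047, 300, 208]);
translate([395, 548, 208]) cube([1047, 300, 208]);
translate([395, 848, 416]) cube([1047, 300, 208]);
translate([395, 1148, 624]) cube([1047, 300, 208]);


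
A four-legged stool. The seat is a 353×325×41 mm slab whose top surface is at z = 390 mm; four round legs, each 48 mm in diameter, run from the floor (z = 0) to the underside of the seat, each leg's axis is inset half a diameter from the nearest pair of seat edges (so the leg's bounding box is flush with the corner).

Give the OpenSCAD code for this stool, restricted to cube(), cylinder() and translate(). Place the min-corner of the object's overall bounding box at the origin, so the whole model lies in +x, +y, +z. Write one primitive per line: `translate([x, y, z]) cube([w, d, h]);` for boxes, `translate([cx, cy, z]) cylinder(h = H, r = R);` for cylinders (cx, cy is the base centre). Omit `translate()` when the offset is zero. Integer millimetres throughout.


translate([0, 0, 349]) cube([353, 325, 41]);
translate([24, 24, 0]) cylinder(h = 349, r = 24);
translate([329, 24, 0]) cylinder(h = 349, r = 24);
translate([24, 301, 0]) cylinder(h = 349, r = 24);
translate([329, 301, 0]) cylinder(h = 349, r = 24);


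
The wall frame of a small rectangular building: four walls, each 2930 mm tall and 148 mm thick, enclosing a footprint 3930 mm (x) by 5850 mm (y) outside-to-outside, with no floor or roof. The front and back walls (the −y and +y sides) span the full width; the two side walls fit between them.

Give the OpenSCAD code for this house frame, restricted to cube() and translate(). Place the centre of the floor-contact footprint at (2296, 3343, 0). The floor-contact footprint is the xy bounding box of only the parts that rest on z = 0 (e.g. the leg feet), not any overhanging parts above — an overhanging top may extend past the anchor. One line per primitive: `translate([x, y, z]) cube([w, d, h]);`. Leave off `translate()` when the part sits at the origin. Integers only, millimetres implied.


translate([331, 418, 0]) cube([3930, 148, 2930]);
translate([331, 6120, 0]) cube([3930, 148, 2930]);
translate([331, 566, 0]) cube([148, 5554, 2930]);
translate([4113, 566, 0]) cube([148, 5554, 2930]);


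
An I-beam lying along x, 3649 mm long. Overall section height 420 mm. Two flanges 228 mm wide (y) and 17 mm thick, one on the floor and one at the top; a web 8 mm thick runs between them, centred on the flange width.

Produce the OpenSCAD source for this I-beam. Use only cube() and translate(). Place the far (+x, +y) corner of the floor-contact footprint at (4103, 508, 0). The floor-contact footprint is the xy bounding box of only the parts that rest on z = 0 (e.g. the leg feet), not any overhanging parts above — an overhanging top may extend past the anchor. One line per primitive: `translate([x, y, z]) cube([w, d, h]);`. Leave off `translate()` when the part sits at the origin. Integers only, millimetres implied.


translate([454, 280, 0]) cube([3649, 228, 17]);
translate([454, 390, 17]) cube([3649, 8, 386]);
translate([454, 280, 403]) cube([3649, 228, 17]);


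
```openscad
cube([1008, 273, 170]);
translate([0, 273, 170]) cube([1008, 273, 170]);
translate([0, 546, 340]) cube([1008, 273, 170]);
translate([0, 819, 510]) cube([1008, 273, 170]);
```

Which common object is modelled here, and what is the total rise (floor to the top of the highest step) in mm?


A staircase. The total rise is 680 mm.

4 identical blocks, each offset up and back from the previous — a staircase. Each step is 170 mm tall and there are 4 of them, so the total rise is 4 × 170 = 680 mm.


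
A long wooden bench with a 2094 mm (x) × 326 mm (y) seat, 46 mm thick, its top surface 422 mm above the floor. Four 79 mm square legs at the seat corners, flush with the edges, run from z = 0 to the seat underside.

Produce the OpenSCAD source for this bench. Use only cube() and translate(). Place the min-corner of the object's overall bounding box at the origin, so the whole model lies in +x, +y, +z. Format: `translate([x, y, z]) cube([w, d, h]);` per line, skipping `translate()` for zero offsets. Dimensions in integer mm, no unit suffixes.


translate([0, 0, 376]) cube([2094, 326, 46]);
cube([79, 79, 376]);
translate([0, 247, 0]) cube([79, 79, 376]);
translate([2015, 0, 0]) cube([79, 79, 376]);
translate([2015, 247, 0]) cube([79, 79, 376]);


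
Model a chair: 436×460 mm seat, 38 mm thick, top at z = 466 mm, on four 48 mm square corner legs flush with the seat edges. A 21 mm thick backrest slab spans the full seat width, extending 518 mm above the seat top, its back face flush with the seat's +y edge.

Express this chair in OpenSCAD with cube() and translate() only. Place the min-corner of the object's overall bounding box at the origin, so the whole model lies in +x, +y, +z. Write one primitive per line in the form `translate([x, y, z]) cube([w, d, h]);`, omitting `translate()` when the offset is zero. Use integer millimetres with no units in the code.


// leg_h = 466 - 38 = 428
translate([0, 0, 428]) cube([436, 460, 38]);
cube([48, 48, 428]);
translate([388, 0, 0]) cube([48, 48, 428]);
translate([0, 412, 0]) cube([48, 48, 428]);
translate([388, 412, 0]) cube([48, 48, 428]);
translate([0, 439, 466]) cube([436, 21, 518]);


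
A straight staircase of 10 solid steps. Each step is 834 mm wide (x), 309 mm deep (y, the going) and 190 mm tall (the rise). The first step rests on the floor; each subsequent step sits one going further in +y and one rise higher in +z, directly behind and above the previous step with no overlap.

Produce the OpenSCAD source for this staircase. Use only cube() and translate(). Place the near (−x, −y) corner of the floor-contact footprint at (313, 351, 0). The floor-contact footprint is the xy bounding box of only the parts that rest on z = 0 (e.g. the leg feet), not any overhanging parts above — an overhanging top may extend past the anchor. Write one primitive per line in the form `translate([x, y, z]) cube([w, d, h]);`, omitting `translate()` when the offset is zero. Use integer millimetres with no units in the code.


translate([313, 351, 0]) cube([834, 309, 190]);
translate([313, 660, 190]) cube([834, 309, 190]);
translate([313, 969, 380]) cube([834, 309, 190]);
translate([313, 1278, 570]) cube([834, 309, 190]);
translate([313, 1587, 760]) cube([834, 309, 190]);
translate([313, 1896, 950]) cube([834, 309, 190]);
translate([313, 2205, 1140]) cube([834, 309, 190]);
translate([313, 2514, 1330]) cube([834, 309, 190]);
translate([313, 2823, 1520]) cube([834, 309, 190]);
translate([313, 3132, 1710]) cube([834, 309, 190]);


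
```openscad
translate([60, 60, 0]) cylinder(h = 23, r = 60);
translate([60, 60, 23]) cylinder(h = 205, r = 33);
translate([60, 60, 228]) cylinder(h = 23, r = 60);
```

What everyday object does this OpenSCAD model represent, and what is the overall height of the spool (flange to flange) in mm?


A spool. The overall height is 251 mm.

Three coaxial cylinders, large–small–large — a spool. Two 23 mm flanges and a 205 mm core give 23 + 205 + 23 = 251 mm.


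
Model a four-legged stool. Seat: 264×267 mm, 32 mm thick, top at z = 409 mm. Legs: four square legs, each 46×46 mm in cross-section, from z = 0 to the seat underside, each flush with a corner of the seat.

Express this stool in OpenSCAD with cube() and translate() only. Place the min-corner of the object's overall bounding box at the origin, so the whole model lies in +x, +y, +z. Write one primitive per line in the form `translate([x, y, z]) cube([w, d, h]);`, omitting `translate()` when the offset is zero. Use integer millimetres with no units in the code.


// leg_h = 409 - 32 = 377
translate([0, 0, 377]) cube([264, 267, 32]);
cube([46, 46, 377]);
translate([218, 0, 0]) cube([46, 46, 377]);
translate([0, 221, 0]) cube([46, 46, 377]);
translate([218, 221, 0]) cube([46, 46, 377]);


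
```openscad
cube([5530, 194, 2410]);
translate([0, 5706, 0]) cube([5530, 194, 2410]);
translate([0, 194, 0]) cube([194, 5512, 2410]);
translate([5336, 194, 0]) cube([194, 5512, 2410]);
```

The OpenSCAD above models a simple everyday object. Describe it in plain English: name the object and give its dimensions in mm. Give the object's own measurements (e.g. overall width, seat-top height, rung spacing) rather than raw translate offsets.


The wall frame of a small rectangular building: four walls, each 2410 mm tall and 194 mm thick, enclosing a footprint 5530 mm (x) by 5900 mm (y) outside-to-outside, with no floor or roof. The front and back walls (the −y and +y sides) span the full width; the two side walls fit between them.


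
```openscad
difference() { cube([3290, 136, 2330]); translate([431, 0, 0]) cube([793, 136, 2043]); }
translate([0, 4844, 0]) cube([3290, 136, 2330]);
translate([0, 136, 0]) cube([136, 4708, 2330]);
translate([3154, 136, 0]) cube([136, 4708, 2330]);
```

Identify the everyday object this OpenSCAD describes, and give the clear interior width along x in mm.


A single room. The interior width is 3018 mm.

Four walls enclosing a rectangle with a door in the front wall — a room. Outside width 3290 minus two 136 mm walls gives 3018 mm.


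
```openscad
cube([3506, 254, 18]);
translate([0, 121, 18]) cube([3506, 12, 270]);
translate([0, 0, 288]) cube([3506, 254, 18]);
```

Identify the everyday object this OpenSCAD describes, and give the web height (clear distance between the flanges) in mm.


An I-beam. The web height is 270 mm.

Two wide flanges with a thin centred web — an I-beam. Overall 306 mm minus two 18 mm flanges gives a web of 306 − 2·18 = 270 mm.


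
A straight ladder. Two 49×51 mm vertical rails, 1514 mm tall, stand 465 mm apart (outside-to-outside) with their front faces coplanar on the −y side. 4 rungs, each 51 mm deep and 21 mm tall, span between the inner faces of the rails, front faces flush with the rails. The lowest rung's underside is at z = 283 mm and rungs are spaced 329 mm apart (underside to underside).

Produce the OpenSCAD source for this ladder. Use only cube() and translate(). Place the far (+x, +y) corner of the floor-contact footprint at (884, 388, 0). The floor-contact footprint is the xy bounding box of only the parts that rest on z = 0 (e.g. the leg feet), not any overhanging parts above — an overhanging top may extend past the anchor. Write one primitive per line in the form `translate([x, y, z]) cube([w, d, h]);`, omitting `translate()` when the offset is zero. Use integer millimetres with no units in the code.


translate([419, 337, 0]) cube([49, 51, 1514]);
translate([835, 337, 0]) cube([49, 51, 1514]);
translate([468, 337, 283]) cube([367, 51, 21]);
translate([468, 337, 612]) cube([367, 51, 21]);
translate([468, 337, 941]) cube([367, 51, 21]);
translate([468, 337, 1270]) cube([367, 51, 21]);


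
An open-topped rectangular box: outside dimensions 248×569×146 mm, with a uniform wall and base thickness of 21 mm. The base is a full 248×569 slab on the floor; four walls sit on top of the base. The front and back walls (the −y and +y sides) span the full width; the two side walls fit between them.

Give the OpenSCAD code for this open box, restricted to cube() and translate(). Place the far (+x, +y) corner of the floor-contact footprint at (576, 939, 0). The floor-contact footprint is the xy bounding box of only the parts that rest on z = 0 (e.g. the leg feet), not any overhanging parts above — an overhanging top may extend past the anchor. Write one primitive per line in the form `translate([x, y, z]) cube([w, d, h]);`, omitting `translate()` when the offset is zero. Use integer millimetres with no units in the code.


translate([328, 370, 0]) cube([248, 569, 21]);
translate([328, 370, 21]) cube([248, 21, 125]);
translate([328, 918, 21]) cube([248, 21, 125]);
translate([328, 391, 21]) cube([21, 527, 125]);
translate([555, 391, 21]) cube([21, 527, 125]);


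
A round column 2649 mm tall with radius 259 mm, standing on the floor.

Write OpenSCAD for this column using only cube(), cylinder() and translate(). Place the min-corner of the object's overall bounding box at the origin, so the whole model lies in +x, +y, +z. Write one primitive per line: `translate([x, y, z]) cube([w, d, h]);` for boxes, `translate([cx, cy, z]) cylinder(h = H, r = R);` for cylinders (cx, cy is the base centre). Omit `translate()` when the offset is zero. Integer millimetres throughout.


translate([259, 259, 0]) cylinder(h = 2649, r = 259);


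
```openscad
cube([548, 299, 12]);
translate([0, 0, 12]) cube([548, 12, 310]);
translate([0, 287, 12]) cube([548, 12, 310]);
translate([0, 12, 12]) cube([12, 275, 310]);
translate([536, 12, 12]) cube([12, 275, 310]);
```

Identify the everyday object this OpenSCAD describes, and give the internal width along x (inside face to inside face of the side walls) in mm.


An open box. The internal width is 524 mm.

A 548×299 base slab with four walls standing on it — an open box. The base is 548 mm wide and the walls are 12 mm thick, so the internal width is 548 − 2 × 12 = 524 mm.


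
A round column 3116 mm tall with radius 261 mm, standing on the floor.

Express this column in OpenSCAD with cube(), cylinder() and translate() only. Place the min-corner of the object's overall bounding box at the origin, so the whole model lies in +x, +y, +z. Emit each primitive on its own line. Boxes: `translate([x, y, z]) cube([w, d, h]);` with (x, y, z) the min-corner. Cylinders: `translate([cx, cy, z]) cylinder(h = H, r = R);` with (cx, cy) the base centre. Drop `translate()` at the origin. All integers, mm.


translate([261, 261, 0]) cylinder(h = 3116, r = 261);


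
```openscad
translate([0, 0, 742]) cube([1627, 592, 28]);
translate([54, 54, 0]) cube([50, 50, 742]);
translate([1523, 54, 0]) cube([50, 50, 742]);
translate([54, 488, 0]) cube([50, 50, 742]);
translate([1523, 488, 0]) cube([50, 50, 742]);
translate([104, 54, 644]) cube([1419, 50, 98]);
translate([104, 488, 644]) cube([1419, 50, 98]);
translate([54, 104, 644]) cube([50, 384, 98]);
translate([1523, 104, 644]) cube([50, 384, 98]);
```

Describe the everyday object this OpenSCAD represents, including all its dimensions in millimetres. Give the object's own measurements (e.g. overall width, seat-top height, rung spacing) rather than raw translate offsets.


A rectangular dining table. The top is 1627×592×28 mm with its upper surface at z = 770 mm. It stands on four 50×50 mm square legs, each inset 54 mm from the nearest pair of top edges, running from the floor to the underside of the top. Four apron rails, 50 mm thick and 98 mm tall, run between adjacent legs with their top edges flush with the underside of the top and their outer faces flush with the legs' outer faces.


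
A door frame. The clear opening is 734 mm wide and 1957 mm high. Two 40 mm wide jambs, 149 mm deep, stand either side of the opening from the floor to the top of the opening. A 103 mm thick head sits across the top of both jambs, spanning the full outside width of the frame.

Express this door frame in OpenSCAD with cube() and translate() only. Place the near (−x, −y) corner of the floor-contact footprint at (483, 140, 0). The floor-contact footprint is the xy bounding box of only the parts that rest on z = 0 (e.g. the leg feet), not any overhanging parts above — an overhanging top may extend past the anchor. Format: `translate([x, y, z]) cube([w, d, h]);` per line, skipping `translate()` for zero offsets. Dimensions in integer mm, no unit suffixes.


translate([483, 140, 0]) cube([40, 149, 1957]);
translate([1257, 140, 0]) cube([40, 149, 1957]);
translate([483, 140, 1957]) cube([814, 149, 103]);


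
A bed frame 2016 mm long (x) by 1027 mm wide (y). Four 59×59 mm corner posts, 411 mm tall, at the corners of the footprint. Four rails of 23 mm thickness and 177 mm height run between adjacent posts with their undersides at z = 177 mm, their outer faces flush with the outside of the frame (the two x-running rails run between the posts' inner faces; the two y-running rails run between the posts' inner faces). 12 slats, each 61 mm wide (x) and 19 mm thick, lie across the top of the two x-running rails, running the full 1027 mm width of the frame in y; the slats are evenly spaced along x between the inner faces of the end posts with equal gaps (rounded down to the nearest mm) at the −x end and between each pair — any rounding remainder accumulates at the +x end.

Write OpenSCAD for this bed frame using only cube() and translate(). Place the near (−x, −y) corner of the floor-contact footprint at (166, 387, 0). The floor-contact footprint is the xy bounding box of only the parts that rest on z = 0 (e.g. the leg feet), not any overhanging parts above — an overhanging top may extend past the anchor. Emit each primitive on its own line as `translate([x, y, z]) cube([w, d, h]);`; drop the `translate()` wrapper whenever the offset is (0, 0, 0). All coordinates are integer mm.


translate([166, 387, 0]) cube([59, 59, 411]);
translate([166, 1355, 0]) cube([59, 59, 411]);
translate([2123, 387, 0]) cube([59, 59, 411]);
translate([2123, 1355, 0]) cube([59, 59, 411]);
translate([225, 387, 177]) cube([1898, 23, 177]);
translate([225, 1391, 177]) cube([1898, 23, 177]);
translate([166, 446, 177]) cube([23, 909, 177]);
translate([2159, 446, 177]) cube([23, 909, 177]);
translate([314, 387, 354]) cube([61, 1027, 19]);
translate([464, 387, 354]) cube([61, 1027, 19]);
translate([614, 387, 354]) cube([61, 1027, 19]);
translate([764, 387, 354]) cube([61, 1027, 19]);
translate([914, 387, 354]) cube([61, 1027, 19]);
translate([1064, 387, 354]) cube([61, 1027, 19]);
translate([1214, 387, 354]) cube([61, 1027, 19]);
translate([1364, 387, 354]) cube([61, 1027, 19]);
translate([1514, 387, 354]) cube([61, 1027, 19]);
translate([1664, 387, 354]) cube([61, 1027, 19]);
translate([1814, 387, 354]) cube([61, 1027, 19]);
translate([1964, 387, 354]) cube([61, 1027, 19]);


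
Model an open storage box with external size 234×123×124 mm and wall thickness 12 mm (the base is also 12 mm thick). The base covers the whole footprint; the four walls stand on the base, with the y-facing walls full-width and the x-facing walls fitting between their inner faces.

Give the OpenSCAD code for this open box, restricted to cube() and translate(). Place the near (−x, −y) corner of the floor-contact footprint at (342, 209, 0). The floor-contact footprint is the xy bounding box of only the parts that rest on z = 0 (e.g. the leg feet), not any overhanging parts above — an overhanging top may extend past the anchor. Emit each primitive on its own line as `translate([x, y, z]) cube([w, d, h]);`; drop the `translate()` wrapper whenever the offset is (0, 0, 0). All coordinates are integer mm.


translate([342, 209, 0]) cube([234, 123, 12]);
translate([342, 209, 12]) cube([234, 12, 112]);
translate([342, 320, 12]) cube([234, 12, 112]);
translate([342, 221, 12]) cube([12, 99, 112]);
translate([564, 221, 12]) cube([12, 99, 112]);


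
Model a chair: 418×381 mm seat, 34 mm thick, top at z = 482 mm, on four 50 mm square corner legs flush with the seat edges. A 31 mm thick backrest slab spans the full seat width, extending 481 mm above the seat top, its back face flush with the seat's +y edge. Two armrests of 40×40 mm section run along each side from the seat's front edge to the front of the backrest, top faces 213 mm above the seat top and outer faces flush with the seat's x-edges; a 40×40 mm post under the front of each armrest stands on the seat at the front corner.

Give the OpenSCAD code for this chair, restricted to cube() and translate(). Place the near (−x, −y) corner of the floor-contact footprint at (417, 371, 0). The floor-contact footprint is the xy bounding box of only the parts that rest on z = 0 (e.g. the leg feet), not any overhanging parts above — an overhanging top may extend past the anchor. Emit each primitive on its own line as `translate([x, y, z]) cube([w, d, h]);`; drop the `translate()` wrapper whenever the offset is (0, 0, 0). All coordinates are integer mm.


translate([417, 371, 448]) cube([418, 381, 34]);
translate([417, 371, 0]) cube([50, 50, 448]);
translate([785, 371, 0]) cube([50, 50, 448]);
translate([417, 702, 0]) cube([50, 50, 448]);
translate([785, 702, 0]) cube([50, 50, 448]);
translate([417, 721, 482]) cube([418, 31, 481]);
translate([417, 371, 655]) cube([40, 350, 40]);
translate([795, 371, 655]) cube([40, 350, 40]);
translate([417, 371, 482]) cube([40, 40, 173]);
translate([795, 371, 482]) cube([40, 40, 173]);


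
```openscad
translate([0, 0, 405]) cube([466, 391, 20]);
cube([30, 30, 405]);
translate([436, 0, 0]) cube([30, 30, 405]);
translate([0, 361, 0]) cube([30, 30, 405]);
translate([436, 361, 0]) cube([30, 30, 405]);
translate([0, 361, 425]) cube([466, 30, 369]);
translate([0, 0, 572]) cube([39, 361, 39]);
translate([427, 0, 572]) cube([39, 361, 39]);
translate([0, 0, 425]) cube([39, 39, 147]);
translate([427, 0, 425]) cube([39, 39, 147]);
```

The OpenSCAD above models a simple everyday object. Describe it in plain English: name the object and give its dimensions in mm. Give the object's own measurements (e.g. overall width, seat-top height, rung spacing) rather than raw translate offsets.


A chair. The seat is a 466×391×20 mm slab with its top at z = 425 mm, on four 30×30 mm corner legs (flush with the seat edges, standing on z = 0). A flat backrest 30 mm thick, 369 mm tall, spans the full seat width and rises from the seat top along its +y edge, rear face flush with the rear of the seat. Two armrests of 39×39 mm section run along each side from the seat's front edge to the front of the backrest, top faces 186 mm above the seat top and outer faces flush with the seat's x-edges; a 39×39 mm post under the front of each armrest stands on the seat at the front corner.


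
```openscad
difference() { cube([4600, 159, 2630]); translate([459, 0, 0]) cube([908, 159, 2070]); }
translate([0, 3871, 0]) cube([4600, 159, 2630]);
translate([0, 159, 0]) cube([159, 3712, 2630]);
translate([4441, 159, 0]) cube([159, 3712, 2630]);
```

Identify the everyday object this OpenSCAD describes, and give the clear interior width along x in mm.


A single room. The interior width is 4282 mm.

Four walls enclosing a rectangle with a door in the front wall — a room. Outside width 4600 minus two 159 mm walls gives 4282 mm.


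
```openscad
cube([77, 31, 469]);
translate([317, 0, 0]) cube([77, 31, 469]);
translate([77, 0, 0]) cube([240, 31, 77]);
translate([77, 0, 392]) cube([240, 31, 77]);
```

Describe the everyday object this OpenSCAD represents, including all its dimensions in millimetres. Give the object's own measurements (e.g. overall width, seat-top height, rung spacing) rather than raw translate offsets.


A rectangular picture frame lying in the x–z plane (depth along y). The opening is 240 mm wide (x) by 315 mm tall (z), surrounded by a border 77 mm wide on all four sides. The frame is 31 mm deep and is made of two full-height vertical stiles with two horizontal rails fitted between them.


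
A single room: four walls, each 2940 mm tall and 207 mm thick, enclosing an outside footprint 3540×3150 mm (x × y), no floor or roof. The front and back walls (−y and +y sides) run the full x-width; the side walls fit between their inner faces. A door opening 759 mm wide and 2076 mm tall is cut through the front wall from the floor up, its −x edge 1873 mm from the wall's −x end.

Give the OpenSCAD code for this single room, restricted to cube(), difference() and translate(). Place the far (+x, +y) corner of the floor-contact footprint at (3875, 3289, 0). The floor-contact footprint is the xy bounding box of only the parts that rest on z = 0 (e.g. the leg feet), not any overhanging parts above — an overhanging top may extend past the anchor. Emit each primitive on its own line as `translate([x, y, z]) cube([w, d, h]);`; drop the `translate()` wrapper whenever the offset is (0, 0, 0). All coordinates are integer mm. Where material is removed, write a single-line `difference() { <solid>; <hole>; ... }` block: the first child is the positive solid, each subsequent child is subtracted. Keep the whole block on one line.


difference() { translate([335, 139, 0]) cube([3540, 207, 2940]); translate([2208, 139, 0]) cube([759, 207, 2076]); }
translate([335, 3082, 0]) cube([3540, 207, 2940]);
translate([335, 346, 0]) cube([207, 2736, 2940]);
translate([3668, 346, 0]) cube([207, 2736, 2940]);


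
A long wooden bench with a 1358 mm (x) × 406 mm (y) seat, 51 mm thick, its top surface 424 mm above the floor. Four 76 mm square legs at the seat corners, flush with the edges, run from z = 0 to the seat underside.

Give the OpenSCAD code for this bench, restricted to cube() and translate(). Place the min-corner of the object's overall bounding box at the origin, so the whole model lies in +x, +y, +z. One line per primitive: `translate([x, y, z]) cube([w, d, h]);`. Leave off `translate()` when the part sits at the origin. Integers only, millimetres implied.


translate([0, 0, 373]) cube([1358, 406, 51]);
cube([76, 76, 373]);
translate([0, 330, 0]) cube([76, 76, 373]);
translate([1282, 0, 0]) cube([76, 76, 373]);
translate([1282, 330, 0]) cube([76, 76, 373]);


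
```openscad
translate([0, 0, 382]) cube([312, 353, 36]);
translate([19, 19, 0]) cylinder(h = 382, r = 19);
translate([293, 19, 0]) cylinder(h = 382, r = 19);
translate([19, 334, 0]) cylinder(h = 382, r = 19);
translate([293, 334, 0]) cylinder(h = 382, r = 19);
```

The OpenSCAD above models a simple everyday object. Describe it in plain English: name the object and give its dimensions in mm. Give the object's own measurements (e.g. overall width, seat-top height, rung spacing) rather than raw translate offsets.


A simple wooden stool: a rectangular seat 312 mm (x) by 353 mm (y), 36 mm thick, top face at z = 418 mm, on four round legs, each 38 mm in diameter. The legs rest on z = 0, each leg's axis is inset half a diameter from the nearest pair of seat edges (so the leg's bounding box is flush with the corner).


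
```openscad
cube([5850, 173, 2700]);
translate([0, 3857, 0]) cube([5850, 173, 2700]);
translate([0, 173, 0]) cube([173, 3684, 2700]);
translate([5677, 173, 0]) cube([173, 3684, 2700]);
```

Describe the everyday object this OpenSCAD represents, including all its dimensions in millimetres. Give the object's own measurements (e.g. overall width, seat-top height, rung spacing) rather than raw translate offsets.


The wall frame of a small rectangular building: four walls, each 2700 mm tall and 173 mm thick, enclosing a footprint 5850 mm (x) by 4030 mm (y) outside-to-outside, with no floor or roof. The front and back walls (the −y and +y sides) span the full width; the two side walls fit between them.


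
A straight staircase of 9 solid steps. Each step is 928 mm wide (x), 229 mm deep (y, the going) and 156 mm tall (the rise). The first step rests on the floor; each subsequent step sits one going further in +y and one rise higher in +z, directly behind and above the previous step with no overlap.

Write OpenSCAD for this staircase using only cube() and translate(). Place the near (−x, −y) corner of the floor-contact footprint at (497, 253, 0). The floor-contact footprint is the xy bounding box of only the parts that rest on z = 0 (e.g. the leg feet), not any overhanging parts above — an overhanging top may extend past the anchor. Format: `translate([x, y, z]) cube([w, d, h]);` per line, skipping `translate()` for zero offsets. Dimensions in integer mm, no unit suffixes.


translate([497, 253, 0]) cube([928, 229, 156]);
translate([497, 482, 156]) cube([928, 229, 156]);
translate([497, 711, 312]) cube([928, 229, 156]);
translate([497, 940, 468]) cube([928, 229, 156]);
translate([497, 1169, 624]) cube([928, 229, 156]);
translate([497, 1398, 780]) cube([928, 229, 156]);
translate([497, 1627, 936]) cube([928, 229, 156]);
translate([497, 1856, 1092]) cube([928, 229, 156]);
translate([497, 2085, 1248]) cube([928, 229, 156]);


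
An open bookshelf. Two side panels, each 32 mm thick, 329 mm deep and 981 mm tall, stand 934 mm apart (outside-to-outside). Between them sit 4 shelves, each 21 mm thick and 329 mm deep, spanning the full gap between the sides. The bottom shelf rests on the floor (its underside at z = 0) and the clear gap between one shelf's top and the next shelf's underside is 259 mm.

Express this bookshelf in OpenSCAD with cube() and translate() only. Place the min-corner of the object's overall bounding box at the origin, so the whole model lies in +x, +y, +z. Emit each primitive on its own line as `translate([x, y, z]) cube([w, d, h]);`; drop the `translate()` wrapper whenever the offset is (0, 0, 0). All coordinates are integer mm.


cube([32, 329, 981]);
translate([902, 0, 0]) cube([32, 329, 981]);
translate([32, 0, 0]) cube([870, 329, 21]);
translate([32, 0, 280]) cube([870, 329, 21]);
translate([32, 0, 560]) cube([870, 329, 21]);
translate([32, 0, 840]) cube([870, 329, 21]);


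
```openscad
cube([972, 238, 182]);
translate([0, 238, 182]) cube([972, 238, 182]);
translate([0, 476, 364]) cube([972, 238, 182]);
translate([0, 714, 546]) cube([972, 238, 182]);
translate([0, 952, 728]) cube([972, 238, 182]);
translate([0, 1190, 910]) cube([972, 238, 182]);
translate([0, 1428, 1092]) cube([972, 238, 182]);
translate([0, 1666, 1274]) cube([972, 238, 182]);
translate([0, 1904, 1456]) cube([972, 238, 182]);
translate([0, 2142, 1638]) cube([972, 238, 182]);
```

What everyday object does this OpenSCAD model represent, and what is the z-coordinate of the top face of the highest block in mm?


A staircase. The total rise is 1820 mm.

10 identical blocks, each offset up and back from the previous — a staircase. Each step is 182 mm tall and there are 10 of them, so the total rise is 10 × 182 = 1820 mm.


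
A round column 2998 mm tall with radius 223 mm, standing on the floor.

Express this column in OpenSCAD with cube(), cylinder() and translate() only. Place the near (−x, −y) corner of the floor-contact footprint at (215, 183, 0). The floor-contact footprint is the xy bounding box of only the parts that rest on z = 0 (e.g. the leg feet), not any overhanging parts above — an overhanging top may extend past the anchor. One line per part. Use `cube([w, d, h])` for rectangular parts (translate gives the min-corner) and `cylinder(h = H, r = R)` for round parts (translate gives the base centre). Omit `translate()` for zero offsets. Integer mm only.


translate([438, 406, 0]) cylinder(h = 2998, r = 223);


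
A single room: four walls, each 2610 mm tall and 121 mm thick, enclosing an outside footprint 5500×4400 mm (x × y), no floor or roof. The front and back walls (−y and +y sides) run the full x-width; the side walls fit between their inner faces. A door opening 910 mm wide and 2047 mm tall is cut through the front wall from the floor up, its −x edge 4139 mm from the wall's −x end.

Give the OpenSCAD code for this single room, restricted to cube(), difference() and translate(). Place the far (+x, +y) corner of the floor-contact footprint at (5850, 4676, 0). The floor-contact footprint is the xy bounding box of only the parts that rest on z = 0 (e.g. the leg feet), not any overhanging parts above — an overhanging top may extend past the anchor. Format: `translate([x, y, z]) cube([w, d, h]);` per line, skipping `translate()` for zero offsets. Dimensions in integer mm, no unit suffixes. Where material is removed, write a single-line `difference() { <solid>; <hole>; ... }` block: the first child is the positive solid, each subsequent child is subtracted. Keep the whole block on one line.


difference() { translate([350, 276, 0]) cube([5500, 121, 2610]); translate([4489, 276, 0]) cube([910, 121, 2047]); }
translate([350, 4555, 0]) cube([5500, 121, 2610]);
translate([350, 397, 0]) cube([121, 4158, 2610]);
translate([5729, 397, 0]) cube([121, 4158, 2610]);


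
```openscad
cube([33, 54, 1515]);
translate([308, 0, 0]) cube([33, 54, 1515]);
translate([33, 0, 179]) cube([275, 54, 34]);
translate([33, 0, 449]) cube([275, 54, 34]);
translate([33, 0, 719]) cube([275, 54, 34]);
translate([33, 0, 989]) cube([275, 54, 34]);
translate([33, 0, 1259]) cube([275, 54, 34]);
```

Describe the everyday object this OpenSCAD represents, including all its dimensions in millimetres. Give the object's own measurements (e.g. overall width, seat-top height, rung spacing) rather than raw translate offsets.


A straight ladder. Two 33×54 mm vertical rails, 1515 mm tall, stand 341 mm apart (outside-to-outside) with their front faces coplanar on the −y side. 5 rungs, each 54 mm deep and 34 mm tall, span between the inner faces of the rails, front faces flush with the rails. The lowest rung's underside is at z = 179 mm and rungs are spaced 270 mm apart (underside to underside).
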